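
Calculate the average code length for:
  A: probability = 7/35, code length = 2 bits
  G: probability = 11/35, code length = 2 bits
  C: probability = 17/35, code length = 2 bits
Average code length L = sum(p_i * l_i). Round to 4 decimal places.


Weighted contributions p_i * l_i:
  A: (7/35) * 2 = 14/35
  G: (11/35) * 2 = 22/35
  C: (17/35) * 2 = 34/35
Sum = (14 + 22 + 34)/35 = 70/35

L = 70/35 = 2.0000 bits/symbol


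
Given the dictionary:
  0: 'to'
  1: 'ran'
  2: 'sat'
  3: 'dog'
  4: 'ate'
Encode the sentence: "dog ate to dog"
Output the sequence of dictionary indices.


Look up each word in the dictionary:
  'dog' -> 3
  'ate' -> 4
  'to' -> 0
  'dog' -> 3

Encoded: [3, 4, 0, 3]


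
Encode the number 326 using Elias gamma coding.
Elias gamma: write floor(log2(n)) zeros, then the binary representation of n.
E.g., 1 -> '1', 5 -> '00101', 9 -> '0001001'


num_bits = floor(log2(326)) + 1 = 9
leading_zeros = num_bits - 1 = 8
binary(326) = 101000110

Elias gamma(326) = '00000000' + '101000110' = 00000000101000110 (17 bits)


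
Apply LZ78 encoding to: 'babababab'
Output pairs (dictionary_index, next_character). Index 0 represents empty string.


LZ78 encoding steps:
Dictionary: {0: ''}
Step 1: w='' (idx 0), next='b' -> output (0, 'b'), add 'b' as idx 1
Step 2: w='' (idx 0), next='a' -> output (0, 'a'), add 'a' as idx 2
Step 3: w='b' (idx 1), next='a' -> output (1, 'a'), add 'ba' as idx 3
Step 4: w='ba' (idx 3), next='b' -> output (3, 'b'), add 'bab' as idx 4
Step 5: w='a' (idx 2), next='b' -> output (2, 'b'), add 'ab' as idx 5


Encoded: [(0, 'b'), (0, 'a'), (1, 'a'), (3, 'b'), (2, 'b')]


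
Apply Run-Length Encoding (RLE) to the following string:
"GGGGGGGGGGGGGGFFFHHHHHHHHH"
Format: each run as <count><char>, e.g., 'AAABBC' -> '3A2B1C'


Scanning runs left to right:
  i=0: run of 'G' x 14 -> '14G'
  i=14: run of 'F' x 3 -> '3F'
  i=17: run of 'H' x 9 -> '9H'

RLE = 14G3F9H


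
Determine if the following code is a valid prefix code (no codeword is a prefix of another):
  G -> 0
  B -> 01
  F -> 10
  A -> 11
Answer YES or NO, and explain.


Checking each pair (does one codeword prefix another?):
  G='0' vs B='01': prefix -- VIOLATION

NO -- this is NOT a valid prefix code. G (0) is a prefix of B (01).


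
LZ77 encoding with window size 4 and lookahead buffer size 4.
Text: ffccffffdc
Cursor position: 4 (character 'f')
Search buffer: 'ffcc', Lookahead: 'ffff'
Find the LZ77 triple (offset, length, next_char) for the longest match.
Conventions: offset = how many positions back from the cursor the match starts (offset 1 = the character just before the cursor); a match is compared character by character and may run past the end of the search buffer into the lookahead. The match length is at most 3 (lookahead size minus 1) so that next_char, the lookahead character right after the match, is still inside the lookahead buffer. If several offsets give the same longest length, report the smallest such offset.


Try each offset into the search buffer:
  offset=1 (pos 3, char 'c'): match length 0
  offset=2 (pos 2, char 'c'): match length 0
  offset=3 (pos 1, char 'f'): match length 1
  offset=4 (pos 0, char 'f'): match length 2
Longest match has length 2 at offset 4.
next_char = character at position 4 + 2 = 6 -> 'f'

Best match: offset=4, length=2 (matching 'ff' starting at position 0)
LZ77 triple: (4, 2, 'f')


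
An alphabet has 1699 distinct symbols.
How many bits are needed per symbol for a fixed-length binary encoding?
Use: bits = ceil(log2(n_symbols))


log2(1699) = 10.7305
Bracket: 2^10 = 1024 < 1699 <= 2^11 = 2048
So ceil(log2(1699)) = 11

bits = ceil(log2(1699)) = ceil(10.7305) = 11 bits


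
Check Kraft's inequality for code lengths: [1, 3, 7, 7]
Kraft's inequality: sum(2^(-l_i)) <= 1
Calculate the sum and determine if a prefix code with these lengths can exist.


Sum = 2^(-1) + 2^(-3) + 2^(-7) + 2^(-7)
    = 0.5 + 0.125 + 0.0078125 + 0.0078125
    = 82/128 = 0.640625
Since 0.640625 <= 1, Kraft's inequality IS satisfied.
A prefix code with these lengths CAN exist.

Kraft sum = 0.640625. Satisfied.


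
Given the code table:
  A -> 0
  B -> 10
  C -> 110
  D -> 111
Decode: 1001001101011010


Decoding:
10 -> B
0 -> A
10 -> B
0 -> A
110 -> C
10 -> B
110 -> C
10 -> B


Result: BABACBCB


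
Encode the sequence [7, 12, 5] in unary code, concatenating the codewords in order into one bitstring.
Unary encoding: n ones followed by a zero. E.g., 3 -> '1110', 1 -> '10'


Encode each number as n ones followed by a terminating 0:
  7 -> 11111110 (8 bits)
  12 -> 1111111111110 (13 bits)
  5 -> 111110 (6 bits)
Total length = 8 + 13 + 6 = 27 bits.

Unary([7, 12, 5]) = 111111101111111111110111110 (27 bits)


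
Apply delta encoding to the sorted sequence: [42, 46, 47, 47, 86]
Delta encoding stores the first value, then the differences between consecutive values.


First value: 42
Deltas:
  46 - 42 = 4
  47 - 46 = 1
  47 - 47 = 0
  86 - 47 = 39


Delta encoded: [42, 4, 1, 0, 39]


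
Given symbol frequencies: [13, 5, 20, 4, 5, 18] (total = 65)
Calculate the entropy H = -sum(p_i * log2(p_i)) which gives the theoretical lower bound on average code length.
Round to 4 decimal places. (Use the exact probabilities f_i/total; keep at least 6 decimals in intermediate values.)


Per-symbol terms -p_i * log2(p_i) with p_i = f_i/65:
  p = 13/65 = 0.200000: log2(p) = -2.321928, -p*log2(p) = 0.464386
  p = 5/65 = 0.076923: log2(p) = -3.700440, -p*log2(p) = 0.284649
  p = 20/65 = 0.307692: log2(p) = -1.700440, -p*log2(p) = 0.523212
  p = 4/65 = 0.061538: log2(p) = -4.022368, -p*log2(p) = 0.247530
  p = 5/65 = 0.076923: log2(p) = -3.700440, -p*log2(p) = 0.284649
  p = 18/65 = 0.276923: log2(p) = -1.852443, -p*log2(p) = 0.512984
H = 0.464386 + 0.284649 + 0.523212 + 0.247530 + 0.284649 + 0.512984 = 2.317410

H = 2.3174 bits/symbol


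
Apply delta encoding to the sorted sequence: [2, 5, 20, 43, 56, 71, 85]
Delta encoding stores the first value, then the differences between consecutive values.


First value: 2
Deltas:
  5 - 2 = 3
  20 - 5 = 15
  43 - 20 = 23
  56 - 43 = 13
  71 - 56 = 15
  85 - 71 = 14


Delta encoded: [2, 3, 15, 23, 13, 15, 14]


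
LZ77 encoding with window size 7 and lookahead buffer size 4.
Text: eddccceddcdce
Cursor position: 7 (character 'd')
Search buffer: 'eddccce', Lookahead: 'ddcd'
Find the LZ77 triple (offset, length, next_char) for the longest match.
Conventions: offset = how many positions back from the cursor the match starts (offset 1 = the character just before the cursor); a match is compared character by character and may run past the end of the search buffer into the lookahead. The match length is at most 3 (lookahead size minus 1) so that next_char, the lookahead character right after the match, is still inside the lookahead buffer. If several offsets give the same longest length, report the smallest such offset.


Try each offset into the search buffer:
  offset=1 (pos 6, char 'e'): match length 0
  offset=2 (pos 5, char 'c'): match length 0
  offset=3 (pos 4, char 'c'): match length 0
  offset=4 (pos 3, char 'c'): match length 0
  offset=5 (pos 2, char 'd'): match length 1
  offset=6 (pos 1, char 'd'): match length 3
  offset=7 (pos 0, char 'e'): match length 0
Longest match has length 3 at offset 6.
next_char = character at position 7 + 3 = 10 -> 'd'

Best match: offset=6, length=3 (matching 'ddc' starting at position 1)
LZ77 triple: (6, 3, 'd')


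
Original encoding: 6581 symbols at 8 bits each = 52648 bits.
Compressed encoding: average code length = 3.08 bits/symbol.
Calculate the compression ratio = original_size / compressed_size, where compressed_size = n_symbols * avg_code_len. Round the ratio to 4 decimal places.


original_size = n_symbols * orig_bits = 6581 * 8 = 52648 bits
compressed_size = n_symbols * avg_code_len = 6581 * 3.08 = 20269.48 bits
ratio = original_size / compressed_size = 52648 / 20269.48 = 2.5974

Compression ratio = 2.5974


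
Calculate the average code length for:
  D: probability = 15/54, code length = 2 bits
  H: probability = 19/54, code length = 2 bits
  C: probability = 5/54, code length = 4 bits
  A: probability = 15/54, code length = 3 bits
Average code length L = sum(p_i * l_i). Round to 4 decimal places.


Weighted contributions p_i * l_i:
  D: (15/54) * 2 = 30/54
  H: (19/54) * 2 = 38/54
  C: (5/54) * 4 = 20/54
  A: (15/54) * 3 = 45/54
Sum = (30 + 38 + 20 + 45)/54 = 133/54

L = 133/54 = 2.4630 bits/symbol


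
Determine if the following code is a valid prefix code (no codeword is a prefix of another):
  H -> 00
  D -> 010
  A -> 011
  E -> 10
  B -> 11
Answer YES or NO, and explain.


Checking each pair (does one codeword prefix another?):
  H='00' vs D='010': no prefix
  H='00' vs A='011': no prefix
  H='00' vs E='10': no prefix
  H='00' vs B='11': no prefix
  D='010' vs H='00': no prefix
  D='010' vs A='011': no prefix
  D='010' vs E='10': no prefix
  D='010' vs B='11': no prefix
  A='011' vs H='00': no prefix
  A='011' vs D='010': no prefix
  A='011' vs E='10': no prefix
  A='011' vs B='11': no prefix
  E='10' vs H='00': no prefix
  E='10' vs D='010': no prefix
  E='10' vs A='011': no prefix
  E='10' vs B='11': no prefix
  B='11' vs H='00': no prefix
  B='11' vs D='010': no prefix
  B='11' vs A='011': no prefix
  B='11' vs E='10': no prefix
No violation found over all pairs.

YES -- this is a valid prefix code. No codeword is a prefix of any other codeword.


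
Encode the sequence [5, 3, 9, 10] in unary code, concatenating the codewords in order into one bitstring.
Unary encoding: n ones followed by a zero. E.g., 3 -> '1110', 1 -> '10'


Encode each number as n ones followed by a terminating 0:
  5 -> 111110 (6 bits)
  3 -> 1110 (4 bits)
  9 -> 1111111110 (10 bits)
  10 -> 11111111110 (11 bits)
Total length = 6 + 4 + 10 + 11 = 31 bits.

Unary([5, 3, 9, 10]) = 1111101110111111111011111111110 (31 bits)


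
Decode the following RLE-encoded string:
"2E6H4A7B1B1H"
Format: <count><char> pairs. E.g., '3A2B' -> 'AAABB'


Expanding each <count><char> pair:
  2E -> 'EE'
  6H -> 'HHHHHH'
  4A -> 'AAAA'
  7B -> 'BBBBBBB'
  1B -> 'B'
  1H -> 'H'

Decoded = EEHHHHHHAAAABBBBBBBBH


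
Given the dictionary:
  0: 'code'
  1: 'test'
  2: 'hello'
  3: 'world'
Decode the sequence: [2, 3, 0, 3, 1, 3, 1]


Look up each index in the dictionary:
  2 -> 'hello'
  3 -> 'world'
  0 -> 'code'
  3 -> 'world'
  1 -> 'test'
  3 -> 'world'
  1 -> 'test'

Decoded: "hello world code world test world test"


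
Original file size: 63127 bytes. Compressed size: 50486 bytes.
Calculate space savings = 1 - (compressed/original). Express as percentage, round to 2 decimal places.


ratio = compressed/original = 50486/63127 = 0.799753
savings = 1 - ratio = 1 - 0.799753 = 0.200247
as a percentage: 0.200247 * 100 = 20.02%

Space savings = 1 - 50486/63127 = 20.02%


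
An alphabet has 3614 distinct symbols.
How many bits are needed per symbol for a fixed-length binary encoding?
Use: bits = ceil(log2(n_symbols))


log2(3614) = 11.8194
Bracket: 2^11 = 2048 < 3614 <= 2^12 = 4096
So ceil(log2(3614)) = 12

bits = ceil(log2(3614)) = ceil(11.8194) = 12 bits


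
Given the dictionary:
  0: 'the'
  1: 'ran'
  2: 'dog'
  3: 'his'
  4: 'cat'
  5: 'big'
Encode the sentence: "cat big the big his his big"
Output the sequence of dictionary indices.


Look up each word in the dictionary:
  'cat' -> 4
  'big' -> 5
  'the' -> 0
  'big' -> 5
  'his' -> 3
  'his' -> 3
  'big' -> 5

Encoded: [4, 5, 0, 5, 3, 3, 5]


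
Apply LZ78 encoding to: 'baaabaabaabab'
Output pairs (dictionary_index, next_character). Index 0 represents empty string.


LZ78 encoding steps:
Dictionary: {0: ''}
Step 1: w='' (idx 0), next='b' -> output (0, 'b'), add 'b' as idx 1
Step 2: w='' (idx 0), next='a' -> output (0, 'a'), add 'a' as idx 2
Step 3: w='a' (idx 2), next='a' -> output (2, 'a'), add 'aa' as idx 3
Step 4: w='b' (idx 1), next='a' -> output (1, 'a'), add 'ba' as idx 4
Step 5: w='a' (idx 2), next='b' -> output (2, 'b'), add 'ab' as idx 5
Step 6: w='aa' (idx 3), next='b' -> output (3, 'b'), add 'aab' as idx 6
Step 7: w='ab' (idx 5), end of input -> output (5, '')


Encoded: [(0, 'b'), (0, 'a'), (2, 'a'), (1, 'a'), (2, 'b'), (3, 'b'), (5, '')]


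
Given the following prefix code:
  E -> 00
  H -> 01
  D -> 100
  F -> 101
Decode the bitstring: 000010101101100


Decoding step by step:
Bits 00 -> E
Bits 00 -> E
Bits 101 -> F
Bits 01 -> H
Bits 101 -> F
Bits 100 -> D


Decoded message: EEFHFD


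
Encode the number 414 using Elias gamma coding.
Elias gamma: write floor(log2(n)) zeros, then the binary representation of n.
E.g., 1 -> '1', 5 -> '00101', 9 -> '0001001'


num_bits = floor(log2(414)) + 1 = 9
leading_zeros = num_bits - 1 = 8
binary(414) = 110011110

Elias gamma(414) = '00000000' + '110011110' = 00000000110011110 (17 bits)


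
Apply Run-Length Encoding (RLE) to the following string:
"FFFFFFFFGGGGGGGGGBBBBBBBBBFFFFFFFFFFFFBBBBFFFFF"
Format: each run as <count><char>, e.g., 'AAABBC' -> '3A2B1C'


Scanning runs left to right:
  i=0: run of 'F' x 8 -> '8F'
  i=8: run of 'G' x 9 -> '9G'
  i=17: run of 'B' x 9 -> '9B'
  i=26: run of 'F' x 12 -> '12F'
  i=38: run of 'B' x 4 -> '4B'
  i=42: run of 'F' x 5 -> '5F'

RLE = 8F9G9B12F4B5F


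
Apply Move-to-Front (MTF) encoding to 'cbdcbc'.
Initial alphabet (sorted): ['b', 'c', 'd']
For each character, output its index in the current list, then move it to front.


MTF encoding:
'c': index 1 in ['b', 'c', 'd'] -> ['c', 'b', 'd']
'b': index 1 in ['c', 'b', 'd'] -> ['b', 'c', 'd']
'd': index 2 in ['b', 'c', 'd'] -> ['d', 'b', 'c']
'c': index 2 in ['d', 'b', 'c'] -> ['c', 'd', 'b']
'b': index 2 in ['c', 'd', 'b'] -> ['b', 'c', 'd']
'c': index 1 in ['b', 'c', 'd'] -> ['c', 'b', 'd']


Output: [1, 1, 2, 2, 2, 1]


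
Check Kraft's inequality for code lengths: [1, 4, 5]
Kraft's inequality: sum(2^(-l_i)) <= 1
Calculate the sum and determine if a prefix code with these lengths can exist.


Sum = 2^(-1) + 2^(-4) + 2^(-5)
    = 0.5 + 0.0625 + 0.03125
    = 19/32 = 0.59375
Since 0.59375 <= 1, Kraft's inequality IS satisfied.
A prefix code with these lengths CAN exist.

Kraft sum = 0.59375. Satisfied.


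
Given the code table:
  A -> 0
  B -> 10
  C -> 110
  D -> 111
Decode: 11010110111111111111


Decoding:
110 -> C
10 -> B
110 -> C
111 -> D
111 -> D
111 -> D
111 -> D


Result: CBCDDDD


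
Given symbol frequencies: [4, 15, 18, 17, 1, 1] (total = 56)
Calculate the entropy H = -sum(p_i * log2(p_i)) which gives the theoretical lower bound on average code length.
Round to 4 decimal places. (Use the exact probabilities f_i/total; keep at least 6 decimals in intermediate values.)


Per-symbol terms -p_i * log2(p_i) with p_i = f_i/56:
  p = 4/56 = 0.071429: log2(p) = -3.807355, -p*log2(p) = 0.271954
  p = 15/56 = 0.267857: log2(p) = -1.900464, -p*log2(p) = 0.509053
  p = 18/56 = 0.321429: log2(p) = -1.637430, -p*log2(p) = 0.526317
  p = 17/56 = 0.303571: log2(p) = -1.719892, -p*log2(p) = 0.522110
  p = 1/56 = 0.017857: log2(p) = -5.807355, -p*log2(p) = 0.103703
  p = 1/56 = 0.017857: log2(p) = -5.807355, -p*log2(p) = 0.103703
H = 0.271954 + 0.509053 + 0.526317 + 0.522110 + 0.103703 + 0.103703 = 2.036840

H = 2.0368 bits/symbol


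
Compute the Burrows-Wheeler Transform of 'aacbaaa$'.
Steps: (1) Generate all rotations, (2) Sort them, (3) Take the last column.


Rotations (sorted):
  0: $aacbaaa -> last char: a
  1: a$aacbaa -> last char: a
  2: aa$aacba -> last char: a
  3: aaa$aacb -> last char: b
  4: aacbaaa$ -> last char: $
  5: acbaaa$a -> last char: a
  6: baaa$aac -> last char: c
  7: cbaaa$aa -> last char: a


BWT = aaab$aca


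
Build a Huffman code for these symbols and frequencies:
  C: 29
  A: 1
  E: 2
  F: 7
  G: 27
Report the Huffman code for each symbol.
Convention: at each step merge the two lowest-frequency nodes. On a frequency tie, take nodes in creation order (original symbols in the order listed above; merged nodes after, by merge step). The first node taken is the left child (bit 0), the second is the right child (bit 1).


Huffman tree construction:
Step 1: Merge A(1) + E(2) = 3
Step 2: Merge (A+E)(3) + F(7) = 10
Step 3: Merge ((A+E)+F)(10) + G(27) = 37
Step 4: Merge C(29) + (((A+E)+F)+G)(37) = 66
Read each symbol's code off the tree from the root (left child = 0, right child = 1).

Codes:
  C: 0 (length 1)
  A: 1000 (length 4)
  E: 1001 (length 4)
  F: 101 (length 3)
  G: 11 (length 2)
Average code length: 116/66 = 1.7576 bits/symbol


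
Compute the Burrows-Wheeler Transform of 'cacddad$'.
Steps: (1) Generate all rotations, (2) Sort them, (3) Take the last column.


Rotations (sorted):
  0: $cacddad -> last char: d
  1: acddad$c -> last char: c
  2: ad$cacdd -> last char: d
  3: cacddad$ -> last char: $
  4: cddad$ca -> last char: a
  5: d$cacdda -> last char: a
  6: dad$cacd -> last char: d
  7: ddad$cac -> last char: c


BWT = dcd$aadc


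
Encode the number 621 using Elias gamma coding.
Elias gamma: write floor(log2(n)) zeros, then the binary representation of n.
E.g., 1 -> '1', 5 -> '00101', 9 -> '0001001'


num_bits = floor(log2(621)) + 1 = 10
leading_zeros = num_bits - 1 = 9
binary(621) = 1001101101

Elias gamma(621) = '000000000' + '1001101101' = 0000000001001101101 (19 bits)


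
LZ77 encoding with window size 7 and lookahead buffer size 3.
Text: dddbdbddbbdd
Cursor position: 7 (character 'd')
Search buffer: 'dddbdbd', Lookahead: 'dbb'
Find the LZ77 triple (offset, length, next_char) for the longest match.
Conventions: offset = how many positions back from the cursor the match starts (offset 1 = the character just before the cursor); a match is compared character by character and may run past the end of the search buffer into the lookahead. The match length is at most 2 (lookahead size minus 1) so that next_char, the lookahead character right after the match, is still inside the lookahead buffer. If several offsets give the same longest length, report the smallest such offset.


Try each offset into the search buffer:
  offset=1 (pos 6, char 'd'): match length 1
  offset=2 (pos 5, char 'b'): match length 0
  offset=3 (pos 4, char 'd'): match length 2
  offset=4 (pos 3, char 'b'): match length 0
  offset=5 (pos 2, char 'd'): match length 2
  offset=6 (pos 1, char 'd'): match length 1
  offset=7 (pos 0, char 'd'): match length 1
Longest match has length 2, found at offsets 3, 5; take the smallest, offset 3.
next_char = character at position 7 + 2 = 9 -> 'b'

Best match: offset=3, length=2 (matching 'db' starting at position 4)
LZ77 triple: (3, 2, 'b')


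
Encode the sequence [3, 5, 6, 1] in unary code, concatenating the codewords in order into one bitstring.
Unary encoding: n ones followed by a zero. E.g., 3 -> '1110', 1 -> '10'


Encode each number as n ones followed by a terminating 0:
  3 -> 1110 (4 bits)
  5 -> 111110 (6 bits)
  6 -> 1111110 (7 bits)
  1 -> 10 (2 bits)
Total length = 4 + 6 + 7 + 2 = 19 bits.

Unary([3, 5, 6, 1]) = 1110111110111111010 (19 bits)


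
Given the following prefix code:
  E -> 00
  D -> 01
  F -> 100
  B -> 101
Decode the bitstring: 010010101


Decoding step by step:
Bits 01 -> D
Bits 00 -> E
Bits 101 -> B
Bits 01 -> D


Decoded message: DEBD


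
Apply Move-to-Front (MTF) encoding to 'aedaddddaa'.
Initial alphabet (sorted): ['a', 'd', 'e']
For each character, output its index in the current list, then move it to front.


MTF encoding:
'a': index 0 in ['a', 'd', 'e'] -> ['a', 'd', 'e']
'e': index 2 in ['a', 'd', 'e'] -> ['e', 'a', 'd']
'd': index 2 in ['e', 'a', 'd'] -> ['d', 'e', 'a']
'a': index 2 in ['d', 'e', 'a'] -> ['a', 'd', 'e']
'd': index 1 in ['a', 'd', 'e'] -> ['d', 'a', 'e']
'd': index 0 in ['d', 'a', 'e'] -> ['d', 'a', 'e']
'd': index 0 in ['d', 'a', 'e'] -> ['d', 'a', 'e']
'd': index 0 in ['d', 'a', 'e'] -> ['d', 'a', 'e']
'a': index 1 in ['d', 'a', 'e'] -> ['a', 'd', 'e']
'a': index 0 in ['a', 'd', 'e'] -> ['a', 'd', 'e']


Output: [0, 2, 2, 2, 1, 0, 0, 0, 1, 0]


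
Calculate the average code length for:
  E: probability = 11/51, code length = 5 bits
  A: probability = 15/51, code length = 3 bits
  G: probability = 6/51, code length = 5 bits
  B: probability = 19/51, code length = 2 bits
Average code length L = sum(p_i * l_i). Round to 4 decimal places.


Weighted contributions p_i * l_i:
  E: (11/51) * 5 = 55/51
  A: (15/51) * 3 = 45/51
  G: (6/51) * 5 = 30/51
  B: (19/51) * 2 = 38/51
Sum = (55 + 45 + 30 + 38)/51 = 168/51

L = 168/51 = 3.2941 bits/symbol


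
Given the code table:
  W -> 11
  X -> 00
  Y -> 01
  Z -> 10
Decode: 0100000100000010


Decoding:
01 -> Y
00 -> X
00 -> X
01 -> Y
00 -> X
00 -> X
00 -> X
10 -> Z


Result: YXXYXXXZ


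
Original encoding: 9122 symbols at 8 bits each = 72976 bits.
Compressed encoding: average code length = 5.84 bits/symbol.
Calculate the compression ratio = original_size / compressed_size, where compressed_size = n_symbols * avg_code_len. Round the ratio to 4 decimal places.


original_size = n_symbols * orig_bits = 9122 * 8 = 72976 bits
compressed_size = n_symbols * avg_code_len = 9122 * 5.84 = 53272.48 bits
ratio = original_size / compressed_size = 72976 / 53272.48 = 1.3699

Compression ratio = 1.3699


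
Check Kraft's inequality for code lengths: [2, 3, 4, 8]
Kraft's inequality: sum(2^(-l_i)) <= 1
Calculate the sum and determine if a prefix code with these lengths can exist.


Sum = 2^(-2) + 2^(-3) + 2^(-4) + 2^(-8)
    = 0.25 + 0.125 + 0.0625 + 0.00390625
    = 113/256 = 0.44140625
Since 0.44140625 <= 1, Kraft's inequality IS satisfied.
A prefix code with these lengths CAN exist.

Kraft sum = 0.44140625. Satisfied.


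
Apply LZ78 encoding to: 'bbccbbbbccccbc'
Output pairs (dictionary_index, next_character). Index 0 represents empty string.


LZ78 encoding steps:
Dictionary: {0: ''}
Step 1: w='' (idx 0), next='b' -> output (0, 'b'), add 'b' as idx 1
Step 2: w='b' (idx 1), next='c' -> output (1, 'c'), add 'bc' as idx 2
Step 3: w='' (idx 0), next='c' -> output (0, 'c'), add 'c' as idx 3
Step 4: w='b' (idx 1), next='b' -> output (1, 'b'), add 'bb' as idx 4
Step 5: w='bb' (idx 4), next='c' -> output (4, 'c'), add 'bbc' as idx 5
Step 6: w='c' (idx 3), next='c' -> output (3, 'c'), add 'cc' as idx 6
Step 7: w='c' (idx 3), next='b' -> output (3, 'b'), add 'cb' as idx 7
Step 8: w='c' (idx 3), end of input -> output (3, '')


Encoded: [(0, 'b'), (1, 'c'), (0, 'c'), (1, 'b'), (4, 'c'), (3, 'c'), (3, 'b'), (3, '')]


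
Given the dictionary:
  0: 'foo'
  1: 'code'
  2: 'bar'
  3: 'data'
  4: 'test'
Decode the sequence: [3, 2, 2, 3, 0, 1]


Look up each index in the dictionary:
  3 -> 'data'
  2 -> 'bar'
  2 -> 'bar'
  3 -> 'data'
  0 -> 'foo'
  1 -> 'code'

Decoded: "data bar bar data foo code"


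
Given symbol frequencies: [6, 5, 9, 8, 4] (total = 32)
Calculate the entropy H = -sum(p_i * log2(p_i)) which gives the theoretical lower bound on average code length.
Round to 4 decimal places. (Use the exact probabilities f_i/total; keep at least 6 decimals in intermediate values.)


Per-symbol terms -p_i * log2(p_i) with p_i = f_i/32:
  p = 6/32 = 0.187500: log2(p) = -2.415037, -p*log2(p) = 0.452820
  p = 5/32 = 0.156250: log2(p) = -2.678072, -p*log2(p) = 0.418449
  p = 9/32 = 0.281250: log2(p) = -1.830075, -p*log2(p) = 0.514709
  p = 8/32 = 0.250000: log2(p) = -2.000000, -p*log2(p) = 0.500000
  p = 4/32 = 0.125000: log2(p) = -3.000000, -p*log2(p) = 0.375000
H = 0.452820 + 0.418449 + 0.514709 + 0.500000 + 0.375000 = 2.260978

H = 2.261 bits/symbol


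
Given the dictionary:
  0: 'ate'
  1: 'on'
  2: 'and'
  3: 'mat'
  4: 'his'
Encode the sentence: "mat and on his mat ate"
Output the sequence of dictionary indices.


Look up each word in the dictionary:
  'mat' -> 3
  'and' -> 2
  'on' -> 1
  'his' -> 4
  'mat' -> 3
  'ate' -> 0

Encoded: [3, 2, 1, 4, 3, 0]


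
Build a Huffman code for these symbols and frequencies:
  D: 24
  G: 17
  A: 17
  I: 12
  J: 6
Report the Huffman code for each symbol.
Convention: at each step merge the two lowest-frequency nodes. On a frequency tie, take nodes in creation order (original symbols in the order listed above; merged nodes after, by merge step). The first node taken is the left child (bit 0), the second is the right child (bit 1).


Huffman tree construction:
Step 1: Merge J(6) + I(12) = 18
Step 2: Merge G(17) + A(17) = 34
Step 3: Merge (J+I)(18) + D(24) = 42
Step 4: Merge (G+A)(34) + ((J+I)+D)(42) = 76
Read each symbol's code off the tree from the root (left child = 0, right child = 1).

Codes:
  D: 11 (length 2)
  G: 00 (length 2)
  A: 01 (length 2)
  I: 101 (length 3)
  J: 100 (length 3)
Average code length: 170/76 = 2.2368 bits/symbol


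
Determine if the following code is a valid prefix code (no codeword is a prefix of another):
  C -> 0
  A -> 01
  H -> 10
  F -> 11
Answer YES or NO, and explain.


Checking each pair (does one codeword prefix another?):
  C='0' vs A='01': prefix -- VIOLATION

NO -- this is NOT a valid prefix code. C (0) is a prefix of A (01).


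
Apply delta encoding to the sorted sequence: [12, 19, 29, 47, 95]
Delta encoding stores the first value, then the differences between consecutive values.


First value: 12
Deltas:
  19 - 12 = 7
  29 - 19 = 10
  47 - 29 = 18
  95 - 47 = 48


Delta encoded: [12, 7, 10, 18, 48]


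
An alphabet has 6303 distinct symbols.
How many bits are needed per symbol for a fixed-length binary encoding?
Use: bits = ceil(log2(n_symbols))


log2(6303) = 12.6218
Bracket: 2^12 = 4096 < 6303 <= 2^13 = 8192
So ceil(log2(6303)) = 13

bits = ceil(log2(6303)) = ceil(12.6218) = 13 bits


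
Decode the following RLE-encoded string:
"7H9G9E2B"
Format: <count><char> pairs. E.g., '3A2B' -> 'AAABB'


Expanding each <count><char> pair:
  7H -> 'HHHHHHH'
  9G -> 'GGGGGGGGG'
  9E -> 'EEEEEEEEE'
  2B -> 'BB'

Decoded = HHHHHHHGGGGGGGGGEEEEEEEEEBB


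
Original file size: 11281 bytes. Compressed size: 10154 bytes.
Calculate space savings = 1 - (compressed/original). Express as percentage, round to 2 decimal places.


ratio = compressed/original = 10154/11281 = 0.900098
savings = 1 - ratio = 1 - 0.900098 = 0.099902
as a percentage: 0.099902 * 100 = 9.99%

Space savings = 1 - 10154/11281 = 9.99%


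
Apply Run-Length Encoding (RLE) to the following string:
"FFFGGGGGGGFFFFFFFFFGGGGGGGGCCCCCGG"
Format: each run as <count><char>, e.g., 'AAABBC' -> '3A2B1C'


Scanning runs left to right:
  i=0: run of 'F' x 3 -> '3F'
  i=3: run of 'G' x 7 -> '7G'
  i=10: run of 'F' x 9 -> '9F'
  i=19: run of 'G' x 8 -> '8G'
  i=27: run of 'C' x 5 -> '5C'
  i=32: run of 'G' x 2 -> '2G'

RLE = 3F7G9F8G5C2G


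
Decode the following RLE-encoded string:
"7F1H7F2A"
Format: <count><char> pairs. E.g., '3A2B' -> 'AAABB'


Expanding each <count><char> pair:
  7F -> 'FFFFFFF'
  1H -> 'H'
  7F -> 'FFFFFFF'
  2A -> 'AA'

Decoded = FFFFFFFHFFFFFFFAA


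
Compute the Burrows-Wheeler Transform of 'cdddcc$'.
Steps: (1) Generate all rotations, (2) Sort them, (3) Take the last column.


Rotations (sorted):
  0: $cdddcc -> last char: c
  1: c$cdddc -> last char: c
  2: cc$cddd -> last char: d
  3: cdddcc$ -> last char: $
  4: dcc$cdd -> last char: d
  5: ddcc$cd -> last char: d
  6: dddcc$c -> last char: c


BWT = ccd$ddc


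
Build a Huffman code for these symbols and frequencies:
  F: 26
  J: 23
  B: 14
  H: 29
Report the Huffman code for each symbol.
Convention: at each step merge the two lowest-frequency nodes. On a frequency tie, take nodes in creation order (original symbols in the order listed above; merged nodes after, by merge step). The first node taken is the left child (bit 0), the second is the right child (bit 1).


Huffman tree construction:
Step 1: Merge B(14) + J(23) = 37
Step 2: Merge F(26) + H(29) = 55
Step 3: Merge (B+J)(37) + (F+H)(55) = 92
Read each symbol's code off the tree from the root (left child = 0, right child = 1).

Codes:
  F: 10 (length 2)
  J: 01 (length 2)
  B: 00 (length 2)
  H: 11 (length 2)
Average code length: 184/92 = 2.0000 bits/symbol


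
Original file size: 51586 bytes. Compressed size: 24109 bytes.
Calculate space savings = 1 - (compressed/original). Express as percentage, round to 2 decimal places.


ratio = compressed/original = 24109/51586 = 0.467355
savings = 1 - ratio = 1 - 0.467355 = 0.532645
as a percentage: 0.532645 * 100 = 53.26%

Space savings = 1 - 24109/51586 = 53.26%


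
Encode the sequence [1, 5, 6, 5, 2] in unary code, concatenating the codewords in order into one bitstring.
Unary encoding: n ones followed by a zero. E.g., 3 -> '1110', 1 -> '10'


Encode each number as n ones followed by a terminating 0:
  1 -> 10 (2 bits)
  5 -> 111110 (6 bits)
  6 -> 1111110 (7 bits)
  5 -> 111110 (6 bits)
  2 -> 110 (3 bits)
Total length = 2 + 6 + 7 + 6 + 3 = 24 bits.

Unary([1, 5, 6, 5, 2]) = 101111101111110111110110 (24 bits)


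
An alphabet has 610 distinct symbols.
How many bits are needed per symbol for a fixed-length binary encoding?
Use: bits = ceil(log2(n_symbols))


log2(610) = 9.2527
Bracket: 2^9 = 512 < 610 <= 2^10 = 1024
So ceil(log2(610)) = 10

bits = ceil(log2(610)) = ceil(9.2527) = 10 bits


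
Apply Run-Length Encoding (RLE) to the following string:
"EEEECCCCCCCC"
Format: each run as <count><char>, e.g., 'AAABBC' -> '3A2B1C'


Scanning runs left to right:
  i=0: run of 'E' x 4 -> '4E'
  i=4: run of 'C' x 8 -> '8C'

RLE = 4E8C


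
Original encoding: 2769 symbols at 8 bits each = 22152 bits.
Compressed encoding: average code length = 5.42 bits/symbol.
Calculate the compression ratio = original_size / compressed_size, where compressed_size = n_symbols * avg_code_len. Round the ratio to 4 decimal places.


original_size = n_symbols * orig_bits = 2769 * 8 = 22152 bits
compressed_size = n_symbols * avg_code_len = 2769 * 5.42 = 15007.98 bits
ratio = original_size / compressed_size = 22152 / 15007.98 = 1.476

Compression ratio = 1.476


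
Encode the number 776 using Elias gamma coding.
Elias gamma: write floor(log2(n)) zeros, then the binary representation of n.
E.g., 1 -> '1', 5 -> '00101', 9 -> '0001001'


num_bits = floor(log2(776)) + 1 = 10
leading_zeros = num_bits - 1 = 9
binary(776) = 1100001000

Elias gamma(776) = '000000000' + '1100001000' = 0000000001100001000 (19 bits)


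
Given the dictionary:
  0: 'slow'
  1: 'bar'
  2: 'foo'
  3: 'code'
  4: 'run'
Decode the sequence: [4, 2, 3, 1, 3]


Look up each index in the dictionary:
  4 -> 'run'
  2 -> 'foo'
  3 -> 'code'
  1 -> 'bar'
  3 -> 'code'

Decoded: "run foo code bar code"


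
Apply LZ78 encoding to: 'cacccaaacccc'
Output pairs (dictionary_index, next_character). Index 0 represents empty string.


LZ78 encoding steps:
Dictionary: {0: ''}
Step 1: w='' (idx 0), next='c' -> output (0, 'c'), add 'c' as idx 1
Step 2: w='' (idx 0), next='a' -> output (0, 'a'), add 'a' as idx 2
Step 3: w='c' (idx 1), next='c' -> output (1, 'c'), add 'cc' as idx 3
Step 4: w='c' (idx 1), next='a' -> output (1, 'a'), add 'ca' as idx 4
Step 5: w='a' (idx 2), next='a' -> output (2, 'a'), add 'aa' as idx 5
Step 6: w='cc' (idx 3), next='c' -> output (3, 'c'), add 'ccc' as idx 6
Step 7: w='c' (idx 1), end of input -> output (1, '')


Encoded: [(0, 'c'), (0, 'a'), (1, 'c'), (1, 'a'), (2, 'a'), (3, 'c'), (1, '')]


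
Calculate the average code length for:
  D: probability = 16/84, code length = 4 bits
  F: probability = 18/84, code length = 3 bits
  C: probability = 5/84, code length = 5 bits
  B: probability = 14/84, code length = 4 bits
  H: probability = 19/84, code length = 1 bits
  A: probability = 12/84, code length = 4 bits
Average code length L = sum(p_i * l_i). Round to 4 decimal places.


Weighted contributions p_i * l_i:
  D: (16/84) * 4 = 64/84
  F: (18/84) * 3 = 54/84
  C: (5/84) * 5 = 25/84
  B: (14/84) * 4 = 56/84
  H: (19/84) * 1 = 19/84
  A: (12/84) * 4 = 48/84
Sum = (64 + 54 + 25 + 56 + 19 + 48)/84 = 266/84

L = 266/84 = 3.1667 bits/symbol


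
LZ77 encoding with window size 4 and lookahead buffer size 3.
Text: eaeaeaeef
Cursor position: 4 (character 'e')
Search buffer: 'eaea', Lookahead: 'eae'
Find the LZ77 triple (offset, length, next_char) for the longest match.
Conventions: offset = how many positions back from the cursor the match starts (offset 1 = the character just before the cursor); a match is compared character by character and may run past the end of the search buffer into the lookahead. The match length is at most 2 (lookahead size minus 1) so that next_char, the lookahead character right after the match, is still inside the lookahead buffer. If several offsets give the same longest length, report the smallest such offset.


Try each offset into the search buffer:
  offset=1 (pos 3, char 'a'): match length 0
  offset=2 (pos 2, char 'e'): match length 2
  offset=3 (pos 1, char 'a'): match length 0
  offset=4 (pos 0, char 'e'): match length 2
Longest match has length 2, found at offsets 2, 4; take the smallest, offset 2.
next_char = character at position 4 + 2 = 6 -> 'e'

Best match: offset=2, length=2 (matching 'ea' starting at position 2)
LZ77 triple: (2, 2, 'e')


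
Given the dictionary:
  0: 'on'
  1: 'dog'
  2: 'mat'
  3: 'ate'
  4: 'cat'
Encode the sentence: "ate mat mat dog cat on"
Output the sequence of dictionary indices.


Look up each word in the dictionary:
  'ate' -> 3
  'mat' -> 2
  'mat' -> 2
  'dog' -> 1
  'cat' -> 4
  'on' -> 0

Encoded: [3, 2, 2, 1, 4, 0]


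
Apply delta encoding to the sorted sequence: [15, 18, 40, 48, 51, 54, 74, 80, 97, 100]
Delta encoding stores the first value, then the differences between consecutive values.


First value: 15
Deltas:
  18 - 15 = 3
  40 - 18 = 22
  48 - 40 = 8
  51 - 48 = 3
  54 - 51 = 3
  74 - 54 = 20
  80 - 74 = 6
  97 - 80 = 17
  100 - 97 = 3


Delta encoded: [15, 3, 22, 8, 3, 3, 20, 6, 17, 3]


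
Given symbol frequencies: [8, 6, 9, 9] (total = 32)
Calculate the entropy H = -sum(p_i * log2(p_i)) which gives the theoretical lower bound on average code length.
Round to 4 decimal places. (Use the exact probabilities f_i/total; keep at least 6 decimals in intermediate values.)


Per-symbol terms -p_i * log2(p_i) with p_i = f_i/32:
  p = 8/32 = 0.250000: log2(p) = -2.000000, -p*log2(p) = 0.500000
  p = 6/32 = 0.187500: log2(p) = -2.415037, -p*log2(p) = 0.452820
  p = 9/32 = 0.281250: log2(p) = -1.830075, -p*log2(p) = 0.514709
  p = 9/32 = 0.281250: log2(p) = -1.830075, -p*log2(p) = 0.514709
H = 0.500000 + 0.452820 + 0.514709 + 0.514709 = 1.982238

H = 1.9822 bits/symbol


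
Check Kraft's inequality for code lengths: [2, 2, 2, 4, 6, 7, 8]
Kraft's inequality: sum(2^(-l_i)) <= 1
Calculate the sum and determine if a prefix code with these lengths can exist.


Sum = 2^(-2) + 2^(-2) + 2^(-2) + 2^(-4) + 2^(-6) + 2^(-7) + 2^(-8)
    = 0.25 + 0.25 + 0.25 + 0.0625 + 0.015625 + 0.0078125 + 0.00390625
    = 215/256 = 0.83984375
Since 0.83984375 <= 1, Kraft's inequality IS satisfied.
A prefix code with these lengths CAN exist.

Kraft sum = 0.83984375. Satisfied.


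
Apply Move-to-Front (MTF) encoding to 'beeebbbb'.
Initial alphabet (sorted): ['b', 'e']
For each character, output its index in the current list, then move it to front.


MTF encoding:
'b': index 0 in ['b', 'e'] -> ['b', 'e']
'e': index 1 in ['b', 'e'] -> ['e', 'b']
'e': index 0 in ['e', 'b'] -> ['e', 'b']
'e': index 0 in ['e', 'b'] -> ['e', 'b']
'b': index 1 in ['e', 'b'] -> ['b', 'e']
'b': index 0 in ['b', 'e'] -> ['b', 'e']
'b': index 0 in ['b', 'e'] -> ['b', 'e']
'b': index 0 in ['b', 'e'] -> ['b', 'e']


Output: [0, 1, 0, 0, 1, 0, 0, 0]


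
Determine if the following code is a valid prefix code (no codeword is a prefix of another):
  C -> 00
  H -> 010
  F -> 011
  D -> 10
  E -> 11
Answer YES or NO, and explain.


Checking each pair (does one codeword prefix another?):
  C='00' vs H='010': no prefix
  C='00' vs F='011': no prefix
  C='00' vs D='10': no prefix
  C='00' vs E='11': no prefix
  H='010' vs C='00': no prefix
  H='010' vs F='011': no prefix
  H='010' vs D='10': no prefix
  H='010' vs E='11': no prefix
  F='011' vs C='00': no prefix
  F='011' vs H='010': no prefix
  F='011' vs D='10': no prefix
  F='011' vs E='11': no prefix
  D='10' vs C='00': no prefix
  D='10' vs H='010': no prefix
  D='10' vs F='011': no prefix
  D='10' vs E='11': no prefix
  E='11' vs C='00': no prefix
  E='11' vs H='010': no prefix
  E='11' vs F='011': no prefix
  E='11' vs D='10': no prefix
No violation found over all pairs.

YES -- this is a valid prefix code. No codeword is a prefix of any other codeword.


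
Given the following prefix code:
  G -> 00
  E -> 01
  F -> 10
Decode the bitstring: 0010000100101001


Decoding step by step:
Bits 00 -> G
Bits 10 -> F
Bits 00 -> G
Bits 01 -> E
Bits 00 -> G
Bits 10 -> F
Bits 10 -> F
Bits 01 -> E


Decoded message: GFGEGFFE


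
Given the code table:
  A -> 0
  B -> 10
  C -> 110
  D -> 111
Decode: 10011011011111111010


Decoding:
10 -> B
0 -> A
110 -> C
110 -> C
111 -> D
111 -> D
110 -> C
10 -> B


Result: BACCDDCB


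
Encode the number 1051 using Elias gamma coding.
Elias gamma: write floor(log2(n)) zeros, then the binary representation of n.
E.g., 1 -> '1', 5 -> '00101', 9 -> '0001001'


num_bits = floor(log2(1051)) + 1 = 11
leading_zeros = num_bits - 1 = 10
binary(1051) = 10000011011

Elias gamma(1051) = '0000000000' + '10000011011' = 000000000010000011011 (21 bits)


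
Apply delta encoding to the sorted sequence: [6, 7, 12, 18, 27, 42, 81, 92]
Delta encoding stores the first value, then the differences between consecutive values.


First value: 6
Deltas:
  7 - 6 = 1
  12 - 7 = 5
  18 - 12 = 6
  27 - 18 = 9
  42 - 27 = 15
  81 - 42 = 39
  92 - 81 = 11


Delta encoded: [6, 1, 5, 6, 9, 15, 39, 11]


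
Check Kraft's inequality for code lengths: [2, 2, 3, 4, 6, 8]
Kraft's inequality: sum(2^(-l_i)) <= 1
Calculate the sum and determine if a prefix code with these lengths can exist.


Sum = 2^(-2) + 2^(-2) + 2^(-3) + 2^(-4) + 2^(-6) + 2^(-8)
    = 0.25 + 0.25 + 0.125 + 0.0625 + 0.015625 + 0.00390625
    = 181/256 = 0.70703125
Since 0.70703125 <= 1, Kraft's inequality IS satisfied.
A prefix code with these lengths CAN exist.

Kraft sum = 0.70703125. Satisfied.


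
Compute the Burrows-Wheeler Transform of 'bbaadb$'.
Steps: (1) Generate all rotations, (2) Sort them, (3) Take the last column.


Rotations (sorted):
  0: $bbaadb -> last char: b
  1: aadb$bb -> last char: b
  2: adb$bba -> last char: a
  3: b$bbaad -> last char: d
  4: baadb$b -> last char: b
  5: bbaadb$ -> last char: $
  6: db$bbaa -> last char: a


BWT = bbadb$a


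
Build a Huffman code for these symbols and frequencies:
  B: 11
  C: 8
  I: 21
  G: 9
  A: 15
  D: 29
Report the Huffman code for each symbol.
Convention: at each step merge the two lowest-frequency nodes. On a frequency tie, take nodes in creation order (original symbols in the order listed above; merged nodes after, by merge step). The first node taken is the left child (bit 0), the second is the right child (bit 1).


Huffman tree construction:
Step 1: Merge C(8) + G(9) = 17
Step 2: Merge B(11) + A(15) = 26
Step 3: Merge (C+G)(17) + I(21) = 38
Step 4: Merge (B+A)(26) + D(29) = 55
Step 5: Merge ((C+G)+I)(38) + ((B+A)+D)(55) = 93
Read each symbol's code off the tree from the root (left child = 0, right child = 1).

Codes:
  B: 100 (length 3)
  C: 000 (length 3)
  I: 01 (length 2)
  G: 001 (length 3)
  A: 101 (length 3)
  D: 11 (length 2)
Average code length: 229/93 = 2.4624 bits/symbol


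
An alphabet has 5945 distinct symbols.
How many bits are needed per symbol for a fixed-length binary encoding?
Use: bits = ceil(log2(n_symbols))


log2(5945) = 12.5375
Bracket: 2^12 = 4096 < 5945 <= 2^13 = 8192
So ceil(log2(5945)) = 13

bits = ceil(log2(5945)) = ceil(12.5375) = 13 bits


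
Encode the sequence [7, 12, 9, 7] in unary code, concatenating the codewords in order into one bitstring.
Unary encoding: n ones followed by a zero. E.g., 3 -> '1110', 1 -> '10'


Encode each number as n ones followed by a terminating 0:
  7 -> 11111110 (8 bits)
  12 -> 1111111111110 (13 bits)
  9 -> 1111111110 (10 bits)
  7 -> 11111110 (8 bits)
Total length = 8 + 13 + 10 + 8 = 39 bits.

Unary([7, 12, 9, 7]) = 111111101111111111110111111111011111110 (39 bits)


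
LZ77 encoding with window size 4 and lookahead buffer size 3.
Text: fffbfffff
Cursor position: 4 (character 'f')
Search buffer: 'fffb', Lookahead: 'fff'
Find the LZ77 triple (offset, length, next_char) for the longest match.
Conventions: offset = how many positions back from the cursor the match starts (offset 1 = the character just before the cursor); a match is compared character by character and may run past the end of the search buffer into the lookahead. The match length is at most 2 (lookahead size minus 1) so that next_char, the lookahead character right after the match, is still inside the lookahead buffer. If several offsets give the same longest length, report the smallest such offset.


Try each offset into the search buffer:
  offset=1 (pos 3, char 'b'): match length 0
  offset=2 (pos 2, char 'f'): match length 1
  offset=3 (pos 1, char 'f'): match length 2
  offset=4 (pos 0, char 'f'): match length 2
Longest match has length 2, found at offsets 3, 4; take the smallest, offset 3.
next_char = character at position 4 + 2 = 6 -> 'f'

Best match: offset=3, length=2 (matching 'ff' starting at position 1)
LZ77 triple: (3, 2, 'f')
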